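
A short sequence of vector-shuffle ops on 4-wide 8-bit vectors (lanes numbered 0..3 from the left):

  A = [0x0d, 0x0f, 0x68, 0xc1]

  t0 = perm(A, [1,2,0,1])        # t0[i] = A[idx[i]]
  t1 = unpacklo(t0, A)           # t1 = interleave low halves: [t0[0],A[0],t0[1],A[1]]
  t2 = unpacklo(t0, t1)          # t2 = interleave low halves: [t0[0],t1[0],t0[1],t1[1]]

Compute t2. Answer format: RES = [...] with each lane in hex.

→ t0 |0f|68|0d|0f|
→ t1 |0f|0d|68|0f|
→ t2 |0f|0f|68|0d|

RES = [ 0x0f  0x0f  0x68  0x0d ]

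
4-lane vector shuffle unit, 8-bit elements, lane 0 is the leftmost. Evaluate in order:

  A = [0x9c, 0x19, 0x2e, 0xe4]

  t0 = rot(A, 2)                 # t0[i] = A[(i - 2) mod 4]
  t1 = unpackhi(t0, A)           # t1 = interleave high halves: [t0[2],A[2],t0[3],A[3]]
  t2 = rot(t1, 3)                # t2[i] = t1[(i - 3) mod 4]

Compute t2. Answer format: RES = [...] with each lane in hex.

  t0: 2e e4 9c 19
  t1: 9c 2e 19 e4
  t2: 2e 19 e4 9c

RES = [0x2e, 0x19, 0xe4, 0x9c]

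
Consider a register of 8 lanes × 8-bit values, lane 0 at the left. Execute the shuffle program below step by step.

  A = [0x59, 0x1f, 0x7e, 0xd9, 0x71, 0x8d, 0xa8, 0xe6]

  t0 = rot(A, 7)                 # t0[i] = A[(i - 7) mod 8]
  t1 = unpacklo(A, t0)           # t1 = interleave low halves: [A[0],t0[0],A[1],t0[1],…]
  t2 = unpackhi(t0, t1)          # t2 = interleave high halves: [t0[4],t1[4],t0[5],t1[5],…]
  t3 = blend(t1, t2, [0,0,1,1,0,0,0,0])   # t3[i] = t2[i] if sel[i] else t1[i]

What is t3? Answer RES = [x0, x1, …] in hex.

RES = [ 0x59  0x1f  0xa8  0xd9  0x7e  0xd9  0xd9  0x71 ]

  t0: 1f 7e d9 71 8d a8 e6 59
  t1: 59 1f 1f 7e 7e d9 d9 71
  t2: 8d 7e a8 d9 e6 d9 59 71
  t3: 59 1f a8 d9 7e d9 d9 71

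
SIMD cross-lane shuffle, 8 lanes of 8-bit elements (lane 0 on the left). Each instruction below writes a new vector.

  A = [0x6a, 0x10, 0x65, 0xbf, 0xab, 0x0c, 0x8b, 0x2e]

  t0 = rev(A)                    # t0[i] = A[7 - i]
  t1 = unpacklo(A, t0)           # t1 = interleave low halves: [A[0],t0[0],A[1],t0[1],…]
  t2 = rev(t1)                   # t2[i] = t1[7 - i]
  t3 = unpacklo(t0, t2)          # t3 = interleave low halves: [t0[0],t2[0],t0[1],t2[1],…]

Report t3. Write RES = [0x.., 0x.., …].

RES = [0x2e, 0xab, 0x8b, 0xbf, 0x0c, 0x0c, 0xab, 0x65]

  t0: 2e 8b 0c ab bf 65 10 6a
  t1: 6a 2e 10 8b 65 0c bf ab
  t2: ab bf 0c 65 8b 10 2e 6a
  t3: 2e ab 8b bf 0c 0c ab 65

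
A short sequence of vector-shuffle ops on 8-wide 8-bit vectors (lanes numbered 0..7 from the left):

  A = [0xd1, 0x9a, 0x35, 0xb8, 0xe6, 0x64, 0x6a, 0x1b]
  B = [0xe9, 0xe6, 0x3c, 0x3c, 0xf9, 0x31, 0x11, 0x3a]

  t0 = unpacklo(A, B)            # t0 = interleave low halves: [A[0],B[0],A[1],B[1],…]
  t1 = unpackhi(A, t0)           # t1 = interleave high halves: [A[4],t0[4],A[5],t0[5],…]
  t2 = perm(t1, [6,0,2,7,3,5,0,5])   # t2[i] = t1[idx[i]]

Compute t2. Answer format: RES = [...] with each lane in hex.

t0 = [0xd1, 0xe9, 0x9a, 0xe6, 0x35, 0x3c, 0xb8, 0x3c]
t1 = [0xe6, 0x35, 0x64, 0x3c, 0x6a, 0xb8, 0x1b, 0x3c]
t2 = [0x1b, 0xe6, 0x64, 0x3c, 0x3c, 0xb8, 0xe6, 0xb8]

RES = [ 0x1b  0xe6  0x64  0x3c  0x3c  0xb8  0xe6  0xb8 ]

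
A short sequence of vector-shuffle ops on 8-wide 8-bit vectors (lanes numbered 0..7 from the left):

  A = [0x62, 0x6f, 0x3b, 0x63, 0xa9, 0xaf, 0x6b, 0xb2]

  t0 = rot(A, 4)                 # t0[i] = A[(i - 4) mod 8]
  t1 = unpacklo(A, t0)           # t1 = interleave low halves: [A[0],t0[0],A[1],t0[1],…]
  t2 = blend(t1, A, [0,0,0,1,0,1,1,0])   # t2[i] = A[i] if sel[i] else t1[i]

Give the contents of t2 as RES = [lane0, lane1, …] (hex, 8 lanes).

→ t0 |a9|af|6b|b2|62|6f|3b|63|
→ t1 |62|a9|6f|af|3b|6b|63|b2|
→ t2 |62|a9|6f|63|3b|af|6b|b2|

RES = [ 0x62  0xa9  0x6f  0x63  0x3b  0xaf  0x6b  0xb2 ]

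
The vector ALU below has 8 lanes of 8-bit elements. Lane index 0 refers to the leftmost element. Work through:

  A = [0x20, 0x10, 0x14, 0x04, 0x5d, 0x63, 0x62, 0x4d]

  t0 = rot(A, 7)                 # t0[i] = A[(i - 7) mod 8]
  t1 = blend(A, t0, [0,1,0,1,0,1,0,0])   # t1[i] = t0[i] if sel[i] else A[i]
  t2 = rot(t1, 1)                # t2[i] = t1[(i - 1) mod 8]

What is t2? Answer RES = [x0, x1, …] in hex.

RES = [ 0x4d  0x20  0x14  0x14  0x5d  0x5d  0x62  0x62 ]

→ t0 |10|14|04|5d|63|62|4d|20|
→ t1 |20|14|14|5d|5d|62|62|4d|
→ t2 |4d|20|14|14|5d|5d|62|62|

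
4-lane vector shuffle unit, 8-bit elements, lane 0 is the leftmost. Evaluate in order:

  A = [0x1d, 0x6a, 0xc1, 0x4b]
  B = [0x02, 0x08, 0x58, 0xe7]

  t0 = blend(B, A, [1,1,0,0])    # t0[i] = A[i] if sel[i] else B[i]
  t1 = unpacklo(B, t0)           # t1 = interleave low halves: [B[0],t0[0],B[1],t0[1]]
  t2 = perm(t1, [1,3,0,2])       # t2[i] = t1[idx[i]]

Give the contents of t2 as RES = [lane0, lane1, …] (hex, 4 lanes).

RES = [0x1d, 0x6a, 0x02, 0x08]

  t0: 1d 6a 58 e7
  t1: 02 1d 08 6a
  t2: 1d 6a 02 08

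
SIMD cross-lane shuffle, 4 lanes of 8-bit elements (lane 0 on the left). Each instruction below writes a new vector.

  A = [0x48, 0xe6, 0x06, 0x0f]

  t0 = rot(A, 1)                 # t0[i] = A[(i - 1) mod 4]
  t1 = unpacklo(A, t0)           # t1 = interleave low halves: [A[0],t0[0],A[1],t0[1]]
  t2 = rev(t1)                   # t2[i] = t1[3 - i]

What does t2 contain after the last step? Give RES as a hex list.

  t0: 0f 48 e6 06
  t1: 48 0f e6 48
  t2: 48 e6 0f 48

RES = [ 0x48  0xe6  0x0f  0x48 ]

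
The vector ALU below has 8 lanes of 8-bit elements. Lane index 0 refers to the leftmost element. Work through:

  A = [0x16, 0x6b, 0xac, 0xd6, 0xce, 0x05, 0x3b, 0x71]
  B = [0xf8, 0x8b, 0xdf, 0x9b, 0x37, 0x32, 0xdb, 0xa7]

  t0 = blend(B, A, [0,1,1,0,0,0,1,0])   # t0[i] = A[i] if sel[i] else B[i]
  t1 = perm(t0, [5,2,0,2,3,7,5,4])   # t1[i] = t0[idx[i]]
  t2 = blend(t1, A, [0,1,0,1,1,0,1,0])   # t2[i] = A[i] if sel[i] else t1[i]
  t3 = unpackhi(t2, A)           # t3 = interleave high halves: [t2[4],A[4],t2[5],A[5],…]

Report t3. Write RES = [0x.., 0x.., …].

RES = [ 0xce  0xce  0xa7  0x05  0x3b  0x3b  0x37  0x71 ]

→ t0 |f8|6b|ac|9b|37|32|3b|a7|
→ t1 |32|ac|f8|ac|9b|a7|32|37|
→ t2 |32|6b|f8|d6|ce|a7|3b|37|
→ t3 |ce|ce|a7|05|3b|3b|37|71|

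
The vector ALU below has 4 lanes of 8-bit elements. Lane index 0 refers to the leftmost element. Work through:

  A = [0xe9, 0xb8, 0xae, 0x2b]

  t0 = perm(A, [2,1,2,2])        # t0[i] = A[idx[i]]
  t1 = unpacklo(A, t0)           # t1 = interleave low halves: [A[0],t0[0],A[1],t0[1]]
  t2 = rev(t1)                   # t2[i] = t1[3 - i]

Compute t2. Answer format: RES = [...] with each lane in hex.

  t0: ae b8 ae ae
  t1: e9 ae b8 b8
  t2: b8 b8 ae e9

RES = [0xb8, 0xb8, 0xae, 0xe9]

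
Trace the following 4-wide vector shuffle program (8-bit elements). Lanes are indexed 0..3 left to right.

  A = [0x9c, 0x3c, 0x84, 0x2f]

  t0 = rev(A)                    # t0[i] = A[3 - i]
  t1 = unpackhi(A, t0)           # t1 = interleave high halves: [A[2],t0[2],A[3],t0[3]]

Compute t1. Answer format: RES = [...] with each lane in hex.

→ t0 |2f|84|3c|9c|
→ t1 |84|3c|2f|9c|

RES = [ 0x84  0x3c  0x2f  0x9c ]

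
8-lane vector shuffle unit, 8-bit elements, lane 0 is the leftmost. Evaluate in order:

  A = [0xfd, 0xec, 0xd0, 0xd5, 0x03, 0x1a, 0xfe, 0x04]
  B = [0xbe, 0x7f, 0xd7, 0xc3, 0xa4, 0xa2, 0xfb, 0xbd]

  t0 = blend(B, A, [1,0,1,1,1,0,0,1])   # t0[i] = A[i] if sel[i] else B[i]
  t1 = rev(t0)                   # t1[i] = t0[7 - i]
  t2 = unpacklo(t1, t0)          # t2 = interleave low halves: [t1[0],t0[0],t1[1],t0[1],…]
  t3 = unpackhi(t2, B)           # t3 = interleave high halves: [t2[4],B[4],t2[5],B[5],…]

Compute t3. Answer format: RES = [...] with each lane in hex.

  t0: fd 7f d0 d5 03 a2 fb 04
  t1: 04 fb a2 03 d5 d0 7f fd
  t2: 04 fd fb 7f a2 d0 03 d5
  t3: a2 a4 d0 a2 03 fb d5 bd

RES = [ 0xa2  0xa4  0xd0  0xa2  0x03  0xfb  0xd5  0xbd ]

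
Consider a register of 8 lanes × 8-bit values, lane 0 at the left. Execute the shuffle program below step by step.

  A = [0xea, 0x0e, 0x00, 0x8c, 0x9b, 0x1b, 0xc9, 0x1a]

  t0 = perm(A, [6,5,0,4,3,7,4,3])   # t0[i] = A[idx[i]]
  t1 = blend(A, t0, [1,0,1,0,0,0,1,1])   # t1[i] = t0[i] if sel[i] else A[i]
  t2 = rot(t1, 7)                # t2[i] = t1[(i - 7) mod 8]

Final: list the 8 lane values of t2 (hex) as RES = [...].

  t0: c9 1b ea 9b 8c 1a 9b 8c
  t1: c9 0e ea 8c 9b 1b 9b 8c
  t2: 0e ea 8c 9b 1b 9b 8c c9

RES = [ 0x0e  0xea  0x8c  0x9b  0x1b  0x9b  0x8c  0xc9 ]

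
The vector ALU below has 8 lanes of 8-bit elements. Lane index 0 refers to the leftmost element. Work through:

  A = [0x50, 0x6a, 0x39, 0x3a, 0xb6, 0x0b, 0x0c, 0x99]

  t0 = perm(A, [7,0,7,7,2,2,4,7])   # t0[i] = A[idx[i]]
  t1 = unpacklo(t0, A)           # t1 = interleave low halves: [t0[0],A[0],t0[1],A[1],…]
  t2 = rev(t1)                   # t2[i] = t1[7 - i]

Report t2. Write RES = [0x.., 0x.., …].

t0 = [0x99, 0x50, 0x99, 0x99, 0x39, 0x39, 0xb6, 0x99]
t1 = [0x99, 0x50, 0x50, 0x6a, 0x99, 0x39, 0x99, 0x3a]
t2 = [0x3a, 0x99, 0x39, 0x99, 0x6a, 0x50, 0x50, 0x99]

RES = [0x3a, 0x99, 0x39, 0x99, 0x6a, 0x50, 0x50, 0x99]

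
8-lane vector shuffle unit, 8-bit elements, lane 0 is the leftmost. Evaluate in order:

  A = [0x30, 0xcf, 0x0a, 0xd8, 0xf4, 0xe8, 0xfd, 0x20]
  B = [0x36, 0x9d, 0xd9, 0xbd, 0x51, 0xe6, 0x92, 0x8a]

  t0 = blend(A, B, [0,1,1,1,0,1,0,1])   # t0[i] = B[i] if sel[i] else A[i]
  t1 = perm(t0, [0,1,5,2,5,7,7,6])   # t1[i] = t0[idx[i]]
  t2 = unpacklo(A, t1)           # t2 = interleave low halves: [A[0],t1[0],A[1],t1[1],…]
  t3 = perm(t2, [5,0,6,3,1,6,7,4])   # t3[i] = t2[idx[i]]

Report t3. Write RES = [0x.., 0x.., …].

RES = [ 0xe6  0x30  0xd8  0x9d  0x30  0xd8  0xd9  0x0a ]

  t0: 30 9d d9 bd f4 e6 fd 8a
  t1: 30 9d e6 d9 e6 8a 8a fd
  t2: 30 30 cf 9d 0a e6 d8 d9
  t3: e6 30 d8 9d 30 d8 d9 0a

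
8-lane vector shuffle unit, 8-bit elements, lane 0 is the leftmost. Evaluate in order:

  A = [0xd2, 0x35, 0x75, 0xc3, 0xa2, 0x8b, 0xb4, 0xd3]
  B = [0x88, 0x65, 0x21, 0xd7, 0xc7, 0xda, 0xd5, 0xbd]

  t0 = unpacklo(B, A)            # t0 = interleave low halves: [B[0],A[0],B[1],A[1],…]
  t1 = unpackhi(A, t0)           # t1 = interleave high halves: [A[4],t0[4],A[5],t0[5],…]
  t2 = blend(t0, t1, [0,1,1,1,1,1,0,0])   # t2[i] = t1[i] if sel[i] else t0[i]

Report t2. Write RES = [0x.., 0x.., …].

RES = [0x88, 0x21, 0x8b, 0x75, 0xb4, 0xd7, 0xd7, 0xc3]

→ t0 |88|d2|65|35|21|75|d7|c3|
→ t1 |a2|21|8b|75|b4|d7|d3|c3|
→ t2 |88|21|8b|75|b4|d7|d7|c3|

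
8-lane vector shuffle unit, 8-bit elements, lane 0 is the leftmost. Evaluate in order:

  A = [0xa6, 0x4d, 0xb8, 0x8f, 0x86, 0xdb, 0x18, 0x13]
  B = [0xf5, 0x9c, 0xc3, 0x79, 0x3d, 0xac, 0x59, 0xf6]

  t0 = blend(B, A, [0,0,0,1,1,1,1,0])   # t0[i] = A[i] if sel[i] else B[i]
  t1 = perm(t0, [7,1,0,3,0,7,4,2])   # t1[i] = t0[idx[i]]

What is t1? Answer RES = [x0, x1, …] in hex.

RES = [0xf6, 0x9c, 0xf5, 0x8f, 0xf5, 0xf6, 0x86, 0xc3]

→ t0 |f5|9c|c3|8f|86|db|18|f6|
→ t1 |f6|9c|f5|8f|f5|f6|86|c3|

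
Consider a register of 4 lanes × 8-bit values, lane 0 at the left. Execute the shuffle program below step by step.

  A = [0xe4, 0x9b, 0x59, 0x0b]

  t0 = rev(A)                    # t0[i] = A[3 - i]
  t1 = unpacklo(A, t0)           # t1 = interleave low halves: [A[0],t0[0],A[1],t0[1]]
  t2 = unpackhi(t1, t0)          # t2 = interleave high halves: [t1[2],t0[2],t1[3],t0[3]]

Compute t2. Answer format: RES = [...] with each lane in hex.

RES = [0x9b, 0x9b, 0x59, 0xe4]

t0 = [0x0b, 0x59, 0x9b, 0xe4]
t1 = [0xe4, 0x0b, 0x9b, 0x59]
t2 = [0x9b, 0x9b, 0x59, 0xe4]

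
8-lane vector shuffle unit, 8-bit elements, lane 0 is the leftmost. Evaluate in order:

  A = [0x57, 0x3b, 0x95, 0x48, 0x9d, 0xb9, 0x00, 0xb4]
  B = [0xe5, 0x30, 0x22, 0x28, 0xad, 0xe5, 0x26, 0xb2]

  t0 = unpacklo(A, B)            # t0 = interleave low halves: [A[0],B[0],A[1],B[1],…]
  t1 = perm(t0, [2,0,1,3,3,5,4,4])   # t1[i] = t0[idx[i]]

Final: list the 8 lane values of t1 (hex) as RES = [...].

  t0: 57 e5 3b 30 95 22 48 28
  t1: 3b 57 e5 30 30 22 95 95

RES = [0x3b, 0x57, 0xe5, 0x30, 0x30, 0x22, 0x95, 0x95]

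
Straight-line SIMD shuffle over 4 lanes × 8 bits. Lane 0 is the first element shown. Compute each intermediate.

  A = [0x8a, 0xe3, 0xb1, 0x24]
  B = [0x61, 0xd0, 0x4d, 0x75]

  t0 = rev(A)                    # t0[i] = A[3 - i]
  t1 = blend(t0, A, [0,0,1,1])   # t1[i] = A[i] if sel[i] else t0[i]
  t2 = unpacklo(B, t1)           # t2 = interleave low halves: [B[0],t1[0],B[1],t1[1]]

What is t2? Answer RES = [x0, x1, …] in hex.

→ t0 |24|b1|e3|8a|
→ t1 |24|b1|b1|24|
→ t2 |61|24|d0|b1|

RES = [ 0x61  0x24  0xd0  0xb1 ]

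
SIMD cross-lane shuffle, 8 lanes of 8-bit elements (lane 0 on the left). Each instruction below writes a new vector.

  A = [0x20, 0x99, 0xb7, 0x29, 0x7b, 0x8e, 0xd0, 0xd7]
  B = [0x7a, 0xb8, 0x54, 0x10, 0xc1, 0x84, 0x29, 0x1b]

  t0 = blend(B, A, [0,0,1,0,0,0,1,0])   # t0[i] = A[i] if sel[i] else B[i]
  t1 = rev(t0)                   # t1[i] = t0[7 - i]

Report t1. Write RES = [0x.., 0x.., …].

  t0: 7a b8 b7 10 c1 84 d0 1b
  t1: 1b d0 84 c1 10 b7 b8 7a

RES = [0x1b, 0xd0, 0x84, 0xc1, 0x10, 0xb7, 0xb8, 0x7a]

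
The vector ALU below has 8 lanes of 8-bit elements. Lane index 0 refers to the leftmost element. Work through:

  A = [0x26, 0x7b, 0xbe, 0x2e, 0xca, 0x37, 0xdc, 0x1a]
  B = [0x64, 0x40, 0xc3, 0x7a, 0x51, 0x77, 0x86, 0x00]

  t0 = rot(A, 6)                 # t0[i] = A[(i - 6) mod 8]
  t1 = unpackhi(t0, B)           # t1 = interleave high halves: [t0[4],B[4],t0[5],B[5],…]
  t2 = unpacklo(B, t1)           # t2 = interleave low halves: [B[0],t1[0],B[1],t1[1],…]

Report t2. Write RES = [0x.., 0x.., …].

RES = [0x64, 0xdc, 0x40, 0x51, 0xc3, 0x1a, 0x7a, 0x77]

→ t0 |be|2e|ca|37|dc|1a|26|7b|
→ t1 |dc|51|1a|77|26|86|7b|00|
→ t2 |64|dc|40|51|c3|1a|7a|77|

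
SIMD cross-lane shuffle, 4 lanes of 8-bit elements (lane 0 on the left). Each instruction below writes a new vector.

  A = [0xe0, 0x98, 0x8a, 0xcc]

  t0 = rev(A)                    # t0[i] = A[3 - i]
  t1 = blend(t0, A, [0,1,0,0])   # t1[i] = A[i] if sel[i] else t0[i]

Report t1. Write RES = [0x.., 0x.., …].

RES = [ 0xcc  0x98  0x98  0xe0 ]

t0 = [0xcc, 0x8a, 0x98, 0xe0]
t1 = [0xcc, 0x98, 0x98, 0xe0]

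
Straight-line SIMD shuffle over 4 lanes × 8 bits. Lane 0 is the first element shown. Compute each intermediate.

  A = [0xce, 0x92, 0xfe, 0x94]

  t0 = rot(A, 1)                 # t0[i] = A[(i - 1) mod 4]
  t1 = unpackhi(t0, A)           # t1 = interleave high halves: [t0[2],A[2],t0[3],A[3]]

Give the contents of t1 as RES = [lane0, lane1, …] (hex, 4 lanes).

  t0: 94 ce 92 fe
  t1: 92 fe fe 94

RES = [ 0x92  0xfe  0xfe  0x94 ]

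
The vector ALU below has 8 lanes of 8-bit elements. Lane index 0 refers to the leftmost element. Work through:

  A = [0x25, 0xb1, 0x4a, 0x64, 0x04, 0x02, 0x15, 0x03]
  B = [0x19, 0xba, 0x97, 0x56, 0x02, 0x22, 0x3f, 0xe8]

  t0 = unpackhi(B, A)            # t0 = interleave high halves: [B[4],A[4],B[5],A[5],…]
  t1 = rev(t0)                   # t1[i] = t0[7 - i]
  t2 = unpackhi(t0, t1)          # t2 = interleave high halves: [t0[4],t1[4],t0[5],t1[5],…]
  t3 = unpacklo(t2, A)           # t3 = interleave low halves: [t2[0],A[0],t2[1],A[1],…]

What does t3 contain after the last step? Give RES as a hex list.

RES = [0x3f, 0x25, 0x02, 0xb1, 0x15, 0x4a, 0x22, 0x64]

  t0: 02 04 22 02 3f 15 e8 03
  t1: 03 e8 15 3f 02 22 04 02
  t2: 3f 02 15 22 e8 04 03 02
  t3: 3f 25 02 b1 15 4a 22 64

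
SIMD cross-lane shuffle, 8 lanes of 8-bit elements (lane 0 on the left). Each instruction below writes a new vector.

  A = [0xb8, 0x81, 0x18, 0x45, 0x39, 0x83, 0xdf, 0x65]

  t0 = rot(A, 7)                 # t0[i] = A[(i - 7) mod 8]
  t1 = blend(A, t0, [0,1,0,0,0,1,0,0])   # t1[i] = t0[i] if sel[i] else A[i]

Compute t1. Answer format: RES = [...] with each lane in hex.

RES = [ 0xb8  0x18  0x18  0x45  0x39  0xdf  0xdf  0x65 ]

t0 = [0x81, 0x18, 0x45, 0x39, 0x83, 0xdf, 0x65, 0xb8]
t1 = [0xb8, 0x18, 0x18, 0x45, 0x39, 0xdf, 0xdf, 0x65]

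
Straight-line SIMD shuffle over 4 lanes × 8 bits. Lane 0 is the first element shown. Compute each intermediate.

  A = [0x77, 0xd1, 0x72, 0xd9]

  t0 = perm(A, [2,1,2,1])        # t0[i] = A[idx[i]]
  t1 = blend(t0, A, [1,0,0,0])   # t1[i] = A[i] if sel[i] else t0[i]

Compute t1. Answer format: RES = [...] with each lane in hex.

t0 = [0x72, 0xd1, 0x72, 0xd1]
t1 = [0x77, 0xd1, 0x72, 0xd1]

RES = [ 0x77  0xd1  0x72  0xd1 ]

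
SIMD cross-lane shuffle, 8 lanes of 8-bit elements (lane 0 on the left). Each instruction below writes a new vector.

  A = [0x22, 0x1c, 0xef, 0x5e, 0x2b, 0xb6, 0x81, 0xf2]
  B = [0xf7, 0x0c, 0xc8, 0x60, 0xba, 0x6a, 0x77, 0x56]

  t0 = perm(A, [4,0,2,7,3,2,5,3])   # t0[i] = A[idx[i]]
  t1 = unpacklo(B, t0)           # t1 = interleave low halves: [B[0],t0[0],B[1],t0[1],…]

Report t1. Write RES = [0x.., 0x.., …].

→ t0 |2b|22|ef|f2|5e|ef|b6|5e|
→ t1 |f7|2b|0c|22|c8|ef|60|f2|

RES = [ 0xf7  0x2b  0x0c  0x22  0xc8  0xef  0x60  0xf2 ]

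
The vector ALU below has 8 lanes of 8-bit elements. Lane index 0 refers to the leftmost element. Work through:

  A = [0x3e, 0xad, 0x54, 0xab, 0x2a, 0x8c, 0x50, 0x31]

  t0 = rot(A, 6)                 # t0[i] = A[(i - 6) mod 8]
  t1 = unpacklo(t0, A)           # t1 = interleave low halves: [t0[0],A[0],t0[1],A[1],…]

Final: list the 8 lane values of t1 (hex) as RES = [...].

RES = [0x54, 0x3e, 0xab, 0xad, 0x2a, 0x54, 0x8c, 0xab]

  t0: 54 ab 2a 8c 50 31 3e ad
  t1: 54 3e ab ad 2a 54 8c ab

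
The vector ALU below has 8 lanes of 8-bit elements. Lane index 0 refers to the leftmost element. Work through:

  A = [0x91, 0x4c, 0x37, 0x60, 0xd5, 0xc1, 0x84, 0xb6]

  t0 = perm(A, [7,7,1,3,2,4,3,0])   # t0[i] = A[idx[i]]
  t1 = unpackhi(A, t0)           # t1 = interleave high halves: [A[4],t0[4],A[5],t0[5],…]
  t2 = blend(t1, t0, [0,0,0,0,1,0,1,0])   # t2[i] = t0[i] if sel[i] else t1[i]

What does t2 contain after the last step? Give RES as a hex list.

  t0: b6 b6 4c 60 37 d5 60 91
  t1: d5 37 c1 d5 84 60 b6 91
  t2: d5 37 c1 d5 37 60 60 91

RES = [0xd5, 0x37, 0xc1, 0xd5, 0x37, 0x60, 0x60, 0x91]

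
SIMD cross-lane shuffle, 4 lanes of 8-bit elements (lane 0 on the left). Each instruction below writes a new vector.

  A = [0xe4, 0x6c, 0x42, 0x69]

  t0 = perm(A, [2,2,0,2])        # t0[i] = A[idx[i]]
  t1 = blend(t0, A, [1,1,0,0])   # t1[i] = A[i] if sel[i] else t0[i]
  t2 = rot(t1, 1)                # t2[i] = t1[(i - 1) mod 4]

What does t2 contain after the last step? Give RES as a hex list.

RES = [ 0x42  0xe4  0x6c  0xe4 ]

→ t0 |42|42|e4|42|
→ t1 |e4|6c|e4|42|
→ t2 |42|e4|6c|e4|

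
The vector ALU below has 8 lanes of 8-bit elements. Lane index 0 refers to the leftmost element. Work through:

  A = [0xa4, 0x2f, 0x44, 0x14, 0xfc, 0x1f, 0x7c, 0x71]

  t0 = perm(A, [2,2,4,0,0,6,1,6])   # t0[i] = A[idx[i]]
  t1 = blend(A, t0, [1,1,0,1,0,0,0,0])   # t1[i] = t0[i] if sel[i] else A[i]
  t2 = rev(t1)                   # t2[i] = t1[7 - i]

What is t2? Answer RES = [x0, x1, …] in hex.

→ t0 |44|44|fc|a4|a4|7c|2f|7c|
→ t1 |44|44|44|a4|fc|1f|7c|71|
→ t2 |71|7c|1f|fc|a4|44|44|44|

RES = [0x71, 0x7c, 0x1f, 0xfc, 0xa4, 0x44, 0x44, 0x44]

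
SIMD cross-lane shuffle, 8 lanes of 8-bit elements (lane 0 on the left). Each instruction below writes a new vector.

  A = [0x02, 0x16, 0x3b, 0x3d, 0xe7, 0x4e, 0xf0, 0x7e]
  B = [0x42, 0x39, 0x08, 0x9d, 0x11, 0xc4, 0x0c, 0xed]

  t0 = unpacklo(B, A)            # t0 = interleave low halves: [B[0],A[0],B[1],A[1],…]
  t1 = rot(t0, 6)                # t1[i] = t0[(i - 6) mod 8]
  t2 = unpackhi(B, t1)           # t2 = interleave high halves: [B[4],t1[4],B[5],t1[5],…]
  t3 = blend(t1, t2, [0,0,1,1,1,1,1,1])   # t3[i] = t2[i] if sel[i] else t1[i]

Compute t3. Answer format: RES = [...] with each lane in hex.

RES = [0x39, 0x16, 0xc4, 0x3d, 0x0c, 0x42, 0xed, 0x02]

→ t0 |42|02|39|16|08|3b|9d|3d|
→ t1 |39|16|08|3b|9d|3d|42|02|
→ t2 |11|9d|c4|3d|0c|42|ed|02|
→ t3 |39|16|c4|3d|0c|42|ed|02|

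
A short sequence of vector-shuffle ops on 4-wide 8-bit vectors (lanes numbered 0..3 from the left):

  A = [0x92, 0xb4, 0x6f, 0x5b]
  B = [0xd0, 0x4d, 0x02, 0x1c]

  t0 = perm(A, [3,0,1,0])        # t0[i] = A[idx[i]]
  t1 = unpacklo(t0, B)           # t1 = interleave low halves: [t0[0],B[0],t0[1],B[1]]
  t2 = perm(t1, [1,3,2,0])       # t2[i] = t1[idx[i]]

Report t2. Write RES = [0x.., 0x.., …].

  t0: 5b 92 b4 92
  t1: 5b d0 92 4d
  t2: d0 4d 92 5b

RES = [ 0xd0  0x4d  0x92  0x5b ]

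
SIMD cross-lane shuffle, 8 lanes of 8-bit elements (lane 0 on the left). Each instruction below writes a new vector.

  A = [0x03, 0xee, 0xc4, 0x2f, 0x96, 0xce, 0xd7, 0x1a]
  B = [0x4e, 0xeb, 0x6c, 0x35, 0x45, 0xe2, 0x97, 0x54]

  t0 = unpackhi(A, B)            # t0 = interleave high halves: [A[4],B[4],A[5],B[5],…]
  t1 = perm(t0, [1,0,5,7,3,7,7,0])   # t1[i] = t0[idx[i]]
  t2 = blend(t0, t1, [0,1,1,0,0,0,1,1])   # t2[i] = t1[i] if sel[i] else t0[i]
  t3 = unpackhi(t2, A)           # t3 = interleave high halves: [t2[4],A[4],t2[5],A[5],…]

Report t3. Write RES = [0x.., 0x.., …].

RES = [ 0xd7  0x96  0x97  0xce  0x54  0xd7  0x96  0x1a ]

  t0: 96 45 ce e2 d7 97 1a 54
  t1: 45 96 97 54 e2 54 54 96
  t2: 96 96 97 e2 d7 97 54 96
  t3: d7 96 97 ce 54 d7 96 1a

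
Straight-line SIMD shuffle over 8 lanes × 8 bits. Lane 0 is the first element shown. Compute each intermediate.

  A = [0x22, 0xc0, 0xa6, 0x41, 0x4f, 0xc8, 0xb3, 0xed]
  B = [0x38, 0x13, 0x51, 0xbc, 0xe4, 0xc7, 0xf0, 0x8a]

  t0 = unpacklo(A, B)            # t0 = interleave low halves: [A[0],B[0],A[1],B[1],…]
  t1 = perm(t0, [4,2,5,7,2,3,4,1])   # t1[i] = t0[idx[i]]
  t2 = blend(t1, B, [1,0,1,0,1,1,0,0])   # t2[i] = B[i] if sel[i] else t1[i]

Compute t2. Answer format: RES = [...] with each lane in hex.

t0 = [0x22, 0x38, 0xc0, 0x13, 0xa6, 0x51, 0x41, 0xbc]
t1 = [0xa6, 0xc0, 0x51, 0xbc, 0xc0, 0x13, 0xa6, 0x38]
t2 = [0x38, 0xc0, 0x51, 0xbc, 0xe4, 0xc7, 0xa6, 0x38]

RES = [0x38, 0xc0, 0x51, 0xbc, 0xe4, 0xc7, 0xa6, 0x38]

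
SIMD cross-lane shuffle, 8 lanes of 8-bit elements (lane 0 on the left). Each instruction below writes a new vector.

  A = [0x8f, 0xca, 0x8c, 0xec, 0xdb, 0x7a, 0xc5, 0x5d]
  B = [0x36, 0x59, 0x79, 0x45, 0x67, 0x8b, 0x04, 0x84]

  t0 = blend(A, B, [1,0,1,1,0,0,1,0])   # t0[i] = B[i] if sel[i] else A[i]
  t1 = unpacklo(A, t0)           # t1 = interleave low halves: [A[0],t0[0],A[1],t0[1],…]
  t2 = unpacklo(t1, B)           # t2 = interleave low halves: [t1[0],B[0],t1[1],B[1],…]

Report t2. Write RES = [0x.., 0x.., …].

RES = [ 0x8f  0x36  0x36  0x59  0xca  0x79  0xca  0x45 ]

→ t0 |36|ca|79|45|db|7a|04|5d|
→ t1 |8f|36|ca|ca|8c|79|ec|45|
→ t2 |8f|36|36|59|ca|79|ca|45|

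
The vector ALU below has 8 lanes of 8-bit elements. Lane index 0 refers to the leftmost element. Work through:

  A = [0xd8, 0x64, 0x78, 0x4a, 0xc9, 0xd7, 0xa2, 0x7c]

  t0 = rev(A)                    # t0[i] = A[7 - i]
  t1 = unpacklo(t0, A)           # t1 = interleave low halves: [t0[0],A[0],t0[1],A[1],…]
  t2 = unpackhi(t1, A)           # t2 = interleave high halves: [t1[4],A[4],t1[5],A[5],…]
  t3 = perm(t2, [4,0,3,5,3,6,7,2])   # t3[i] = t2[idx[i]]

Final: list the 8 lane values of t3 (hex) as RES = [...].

t0 = [0x7c, 0xa2, 0xd7, 0xc9, 0x4a, 0x78, 0x64, 0xd8]
t1 = [0x7c, 0xd8, 0xa2, 0x64, 0xd7, 0x78, 0xc9, 0x4a]
t2 = [0xd7, 0xc9, 0x78, 0xd7, 0xc9, 0xa2, 0x4a, 0x7c]
t3 = [0xc9, 0xd7, 0xd7, 0xa2, 0xd7, 0x4a, 0x7c, 0x78]

RES = [0xc9, 0xd7, 0xd7, 0xa2, 0xd7, 0x4a, 0x7c, 0x78]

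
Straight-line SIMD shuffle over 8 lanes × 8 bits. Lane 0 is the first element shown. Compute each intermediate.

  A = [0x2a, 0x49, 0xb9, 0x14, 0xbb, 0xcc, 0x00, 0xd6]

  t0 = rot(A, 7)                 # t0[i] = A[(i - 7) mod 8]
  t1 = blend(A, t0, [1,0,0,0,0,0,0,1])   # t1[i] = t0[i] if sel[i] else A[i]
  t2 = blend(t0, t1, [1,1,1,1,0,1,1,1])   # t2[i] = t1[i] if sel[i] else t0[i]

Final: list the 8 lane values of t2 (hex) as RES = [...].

RES = [0x49, 0x49, 0xb9, 0x14, 0xcc, 0xcc, 0x00, 0x2a]

→ t0 |49|b9|14|bb|cc|00|d6|2a|
→ t1 |49|49|b9|14|bb|cc|00|2a|
→ t2 |49|49|b9|14|cc|cc|00|2a|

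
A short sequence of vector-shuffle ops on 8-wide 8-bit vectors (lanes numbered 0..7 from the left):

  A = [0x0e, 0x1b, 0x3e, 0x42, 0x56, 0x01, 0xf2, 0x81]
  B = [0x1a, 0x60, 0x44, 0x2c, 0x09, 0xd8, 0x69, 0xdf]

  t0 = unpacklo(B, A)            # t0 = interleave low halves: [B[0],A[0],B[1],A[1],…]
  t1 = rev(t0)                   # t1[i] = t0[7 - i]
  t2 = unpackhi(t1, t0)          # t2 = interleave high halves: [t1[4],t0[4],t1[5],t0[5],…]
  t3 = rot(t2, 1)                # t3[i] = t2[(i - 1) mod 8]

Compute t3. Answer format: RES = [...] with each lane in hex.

RES = [ 0x42  0x1b  0x44  0x60  0x3e  0x0e  0x2c  0x1a ]

t0 = [0x1a, 0x0e, 0x60, 0x1b, 0x44, 0x3e, 0x2c, 0x42]
t1 = [0x42, 0x2c, 0x3e, 0x44, 0x1b, 0x60, 0x0e, 0x1a]
t2 = [0x1b, 0x44, 0x60, 0x3e, 0x0e, 0x2c, 0x1a, 0x42]
t3 = [0x42, 0x1b, 0x44, 0x60, 0x3e, 0x0e, 0x2c, 0x1a]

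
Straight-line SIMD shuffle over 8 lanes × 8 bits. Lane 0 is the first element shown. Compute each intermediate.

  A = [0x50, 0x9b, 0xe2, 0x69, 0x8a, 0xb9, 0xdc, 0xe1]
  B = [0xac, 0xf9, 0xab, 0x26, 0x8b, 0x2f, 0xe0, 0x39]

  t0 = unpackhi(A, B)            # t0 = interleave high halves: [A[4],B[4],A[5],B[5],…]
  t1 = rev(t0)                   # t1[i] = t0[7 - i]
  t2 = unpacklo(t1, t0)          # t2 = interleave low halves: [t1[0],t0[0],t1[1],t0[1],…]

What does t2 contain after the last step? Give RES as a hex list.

RES = [ 0x39  0x8a  0xe1  0x8b  0xe0  0xb9  0xdc  0x2f ]

t0 = [0x8a, 0x8b, 0xb9, 0x2f, 0xdc, 0xe0, 0xe1, 0x39]
t1 = [0x39, 0xe1, 0xe0, 0xdc, 0x2f, 0xb9, 0x8b, 0x8a]
t2 = [0x39, 0x8a, 0xe1, 0x8b, 0xe0, 0xb9, 0xdc, 0x2f]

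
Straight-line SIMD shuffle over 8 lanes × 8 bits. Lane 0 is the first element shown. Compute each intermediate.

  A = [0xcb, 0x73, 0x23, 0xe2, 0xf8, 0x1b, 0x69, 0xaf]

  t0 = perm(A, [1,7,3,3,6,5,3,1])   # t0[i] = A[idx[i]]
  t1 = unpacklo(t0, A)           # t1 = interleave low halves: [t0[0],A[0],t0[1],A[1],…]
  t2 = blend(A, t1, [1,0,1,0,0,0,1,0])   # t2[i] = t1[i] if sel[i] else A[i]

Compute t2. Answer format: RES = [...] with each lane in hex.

t0 = [0x73, 0xaf, 0xe2, 0xe2, 0x69, 0x1b, 0xe2, 0x73]
t1 = [0x73, 0xcb, 0xaf, 0x73, 0xe2, 0x23, 0xe2, 0xe2]
t2 = [0x73, 0x73, 0xaf, 0xe2, 0xf8, 0x1b, 0xe2, 0xaf]

RES = [ 0x73  0x73  0xaf  0xe2  0xf8  0x1b  0xe2  0xaf ]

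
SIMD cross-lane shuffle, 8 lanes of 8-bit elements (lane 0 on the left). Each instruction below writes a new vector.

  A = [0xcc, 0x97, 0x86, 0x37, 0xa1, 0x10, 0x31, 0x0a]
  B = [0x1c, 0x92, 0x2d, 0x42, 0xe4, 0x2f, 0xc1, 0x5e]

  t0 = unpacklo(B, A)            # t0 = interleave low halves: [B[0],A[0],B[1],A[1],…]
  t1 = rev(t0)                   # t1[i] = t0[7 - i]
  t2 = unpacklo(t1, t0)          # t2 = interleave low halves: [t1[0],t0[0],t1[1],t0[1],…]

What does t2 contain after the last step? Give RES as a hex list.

RES = [0x37, 0x1c, 0x42, 0xcc, 0x86, 0x92, 0x2d, 0x97]

  t0: 1c cc 92 97 2d 86 42 37
  t1: 37 42 86 2d 97 92 cc 1c
  t2: 37 1c 42 cc 86 92 2d 97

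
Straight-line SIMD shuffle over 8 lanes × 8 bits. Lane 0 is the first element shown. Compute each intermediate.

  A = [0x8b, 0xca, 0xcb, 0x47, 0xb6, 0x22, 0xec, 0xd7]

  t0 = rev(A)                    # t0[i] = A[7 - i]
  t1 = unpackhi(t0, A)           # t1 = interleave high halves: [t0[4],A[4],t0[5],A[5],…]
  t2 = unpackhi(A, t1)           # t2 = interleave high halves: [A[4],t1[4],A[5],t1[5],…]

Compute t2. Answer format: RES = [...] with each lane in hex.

t0 = [0xd7, 0xec, 0x22, 0xb6, 0x47, 0xcb, 0xca, 0x8b]
t1 = [0x47, 0xb6, 0xcb, 0x22, 0xca, 0xec, 0x8b, 0xd7]
t2 = [0xb6, 0xca, 0x22, 0xec, 0xec, 0x8b, 0xd7, 0xd7]

RES = [0xb6, 0xca, 0x22, 0xec, 0xec, 0x8b, 0xd7, 0xd7]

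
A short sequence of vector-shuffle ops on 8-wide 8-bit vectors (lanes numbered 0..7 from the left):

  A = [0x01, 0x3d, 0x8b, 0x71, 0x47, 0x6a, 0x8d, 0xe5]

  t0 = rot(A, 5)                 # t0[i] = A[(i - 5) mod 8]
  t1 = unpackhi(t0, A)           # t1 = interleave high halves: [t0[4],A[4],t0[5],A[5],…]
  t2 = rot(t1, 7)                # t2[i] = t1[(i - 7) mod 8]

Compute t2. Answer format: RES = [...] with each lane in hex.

t0 = [0x71, 0x47, 0x6a, 0x8d, 0xe5, 0x01, 0x3d, 0x8b]
t1 = [0xe5, 0x47, 0x01, 0x6a, 0x3d, 0x8d, 0x8b, 0xe5]
t2 = [0x47, 0x01, 0x6a, 0x3d, 0x8d, 0x8b, 0xe5, 0xe5]

RES = [ 0x47  0x01  0x6a  0x3d  0x8d  0x8b  0xe5  0xe5 ]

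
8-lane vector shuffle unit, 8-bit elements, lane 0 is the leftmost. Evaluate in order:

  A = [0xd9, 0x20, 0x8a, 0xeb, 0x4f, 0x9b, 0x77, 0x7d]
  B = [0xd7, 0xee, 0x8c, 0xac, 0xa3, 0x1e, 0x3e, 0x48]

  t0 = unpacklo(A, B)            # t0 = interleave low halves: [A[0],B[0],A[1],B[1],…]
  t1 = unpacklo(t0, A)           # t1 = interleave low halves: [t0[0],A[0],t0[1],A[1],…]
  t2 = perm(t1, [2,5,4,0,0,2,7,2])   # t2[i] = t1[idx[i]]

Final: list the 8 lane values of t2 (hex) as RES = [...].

RES = [0xd7, 0x8a, 0x20, 0xd9, 0xd9, 0xd7, 0xeb, 0xd7]

  t0: d9 d7 20 ee 8a 8c eb ac
  t1: d9 d9 d7 20 20 8a ee eb
  t2: d7 8a 20 d9 d9 d7 eb d7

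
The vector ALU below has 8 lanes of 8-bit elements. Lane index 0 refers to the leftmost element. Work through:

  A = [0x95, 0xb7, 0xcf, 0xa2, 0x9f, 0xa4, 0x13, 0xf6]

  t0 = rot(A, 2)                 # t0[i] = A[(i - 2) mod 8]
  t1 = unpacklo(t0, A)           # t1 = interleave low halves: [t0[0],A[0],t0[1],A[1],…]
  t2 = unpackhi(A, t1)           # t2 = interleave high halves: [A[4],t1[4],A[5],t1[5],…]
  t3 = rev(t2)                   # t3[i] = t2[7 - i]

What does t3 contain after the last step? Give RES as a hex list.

  t0: 13 f6 95 b7 cf a2 9f a4
  t1: 13 95 f6 b7 95 cf b7 a2
  t2: 9f 95 a4 cf 13 b7 f6 a2
  t3: a2 f6 b7 13 cf a4 95 9f

RES = [0xa2, 0xf6, 0xb7, 0x13, 0xcf, 0xa4, 0x95, 0x9f]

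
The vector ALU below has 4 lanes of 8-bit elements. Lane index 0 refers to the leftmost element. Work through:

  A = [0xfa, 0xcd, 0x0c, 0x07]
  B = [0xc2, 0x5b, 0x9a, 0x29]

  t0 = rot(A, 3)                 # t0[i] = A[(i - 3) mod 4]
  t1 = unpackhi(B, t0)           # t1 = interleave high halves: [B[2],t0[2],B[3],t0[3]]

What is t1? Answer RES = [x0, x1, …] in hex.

RES = [ 0x9a  0x07  0x29  0xfa ]

→ t0 |cd|0c|07|fa|
→ t1 |9a|07|29|fa|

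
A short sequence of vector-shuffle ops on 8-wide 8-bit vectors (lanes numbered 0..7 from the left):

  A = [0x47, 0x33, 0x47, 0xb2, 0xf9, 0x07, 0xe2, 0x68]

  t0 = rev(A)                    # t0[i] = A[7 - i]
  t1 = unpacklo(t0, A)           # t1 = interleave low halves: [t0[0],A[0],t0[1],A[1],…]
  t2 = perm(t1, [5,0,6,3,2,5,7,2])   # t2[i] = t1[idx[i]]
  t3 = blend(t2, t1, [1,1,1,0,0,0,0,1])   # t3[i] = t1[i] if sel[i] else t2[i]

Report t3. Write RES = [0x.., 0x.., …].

RES = [0x68, 0x47, 0xe2, 0x33, 0xe2, 0x47, 0xb2, 0xb2]

→ t0 |68|e2|07|f9|b2|47|33|47|
→ t1 |68|47|e2|33|07|47|f9|b2|
→ t2 |47|68|f9|33|e2|47|b2|e2|
→ t3 |68|47|e2|33|e2|47|b2|b2|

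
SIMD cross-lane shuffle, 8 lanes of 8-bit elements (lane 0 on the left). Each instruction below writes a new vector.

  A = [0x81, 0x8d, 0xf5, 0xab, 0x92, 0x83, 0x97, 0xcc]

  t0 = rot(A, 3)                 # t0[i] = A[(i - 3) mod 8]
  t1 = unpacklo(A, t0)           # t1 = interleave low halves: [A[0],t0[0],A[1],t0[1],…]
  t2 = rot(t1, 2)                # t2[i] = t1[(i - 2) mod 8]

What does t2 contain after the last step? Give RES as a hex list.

→ t0 |83|97|cc|81|8d|f5|ab|92|
→ t1 |81|83|8d|97|f5|cc|ab|81|
→ t2 |ab|81|81|83|8d|97|f5|cc|

RES = [0xab, 0x81, 0x81, 0x83, 0x8d, 0x97, 0xf5, 0xcc]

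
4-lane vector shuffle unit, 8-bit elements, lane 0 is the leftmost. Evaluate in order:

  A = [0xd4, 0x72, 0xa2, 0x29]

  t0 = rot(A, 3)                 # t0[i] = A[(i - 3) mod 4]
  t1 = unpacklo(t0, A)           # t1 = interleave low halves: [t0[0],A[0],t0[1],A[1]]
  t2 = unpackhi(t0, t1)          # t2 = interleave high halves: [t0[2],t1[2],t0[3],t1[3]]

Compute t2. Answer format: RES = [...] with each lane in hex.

RES = [0x29, 0xa2, 0xd4, 0x72]

  t0: 72 a2 29 d4
  t1: 72 d4 a2 72
  t2: 29 a2 d4 72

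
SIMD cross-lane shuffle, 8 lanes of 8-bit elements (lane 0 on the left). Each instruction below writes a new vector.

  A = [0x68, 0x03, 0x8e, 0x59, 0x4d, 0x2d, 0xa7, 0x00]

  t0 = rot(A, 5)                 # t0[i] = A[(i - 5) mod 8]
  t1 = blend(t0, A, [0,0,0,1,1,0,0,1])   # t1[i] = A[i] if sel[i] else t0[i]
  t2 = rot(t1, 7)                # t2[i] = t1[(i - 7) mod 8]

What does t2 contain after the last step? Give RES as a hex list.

RES = [0x4d, 0x2d, 0x59, 0x4d, 0x68, 0x03, 0x00, 0x59]

  t0: 59 4d 2d a7 00 68 03 8e
  t1: 59 4d 2d 59 4d 68 03 00
  t2: 4d 2d 59 4d 68 03 00 59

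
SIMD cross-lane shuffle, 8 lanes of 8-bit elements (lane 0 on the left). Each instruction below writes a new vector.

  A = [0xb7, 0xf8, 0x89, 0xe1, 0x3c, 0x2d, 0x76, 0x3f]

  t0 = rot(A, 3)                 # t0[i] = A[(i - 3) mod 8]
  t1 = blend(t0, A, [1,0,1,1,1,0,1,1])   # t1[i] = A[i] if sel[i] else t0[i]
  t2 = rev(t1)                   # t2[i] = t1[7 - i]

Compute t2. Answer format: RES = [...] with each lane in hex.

  t0: 2d 76 3f b7 f8 89 e1 3c
  t1: b7 76 89 e1 3c 89 76 3f
  t2: 3f 76 89 3c e1 89 76 b7

RES = [0x3f, 0x76, 0x89, 0x3c, 0xe1, 0x89, 0x76, 0xb7]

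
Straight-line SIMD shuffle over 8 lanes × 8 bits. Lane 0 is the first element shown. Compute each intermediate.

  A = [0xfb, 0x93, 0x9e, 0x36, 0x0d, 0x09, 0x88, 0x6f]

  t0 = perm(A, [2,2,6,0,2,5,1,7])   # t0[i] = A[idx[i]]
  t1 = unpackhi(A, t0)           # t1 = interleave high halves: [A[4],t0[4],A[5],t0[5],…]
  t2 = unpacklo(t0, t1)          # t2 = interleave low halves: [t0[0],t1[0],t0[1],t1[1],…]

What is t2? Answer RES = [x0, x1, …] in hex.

t0 = [0x9e, 0x9e, 0x88, 0xfb, 0x9e, 0x09, 0x93, 0x6f]
t1 = [0x0d, 0x9e, 0x09, 0x09, 0x88, 0x93, 0x6f, 0x6f]
t2 = [0x9e, 0x0d, 0x9e, 0x9e, 0x88, 0x09, 0xfb, 0x09]

RES = [ 0x9e  0x0d  0x9e  0x9e  0x88  0x09  0xfb  0x09 ]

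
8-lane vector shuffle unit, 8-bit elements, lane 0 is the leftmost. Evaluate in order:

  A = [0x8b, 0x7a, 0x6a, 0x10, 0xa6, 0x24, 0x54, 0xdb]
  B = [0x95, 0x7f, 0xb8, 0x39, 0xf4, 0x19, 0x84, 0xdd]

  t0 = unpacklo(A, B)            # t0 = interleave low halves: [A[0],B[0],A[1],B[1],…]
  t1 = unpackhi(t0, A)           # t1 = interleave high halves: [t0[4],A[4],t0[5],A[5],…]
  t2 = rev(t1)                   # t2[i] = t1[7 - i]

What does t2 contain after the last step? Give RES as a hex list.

RES = [ 0xdb  0x39  0x54  0x10  0x24  0xb8  0xa6  0x6a ]

  t0: 8b 95 7a 7f 6a b8 10 39
  t1: 6a a6 b8 24 10 54 39 db
  t2: db 39 54 10 24 b8 a6 6a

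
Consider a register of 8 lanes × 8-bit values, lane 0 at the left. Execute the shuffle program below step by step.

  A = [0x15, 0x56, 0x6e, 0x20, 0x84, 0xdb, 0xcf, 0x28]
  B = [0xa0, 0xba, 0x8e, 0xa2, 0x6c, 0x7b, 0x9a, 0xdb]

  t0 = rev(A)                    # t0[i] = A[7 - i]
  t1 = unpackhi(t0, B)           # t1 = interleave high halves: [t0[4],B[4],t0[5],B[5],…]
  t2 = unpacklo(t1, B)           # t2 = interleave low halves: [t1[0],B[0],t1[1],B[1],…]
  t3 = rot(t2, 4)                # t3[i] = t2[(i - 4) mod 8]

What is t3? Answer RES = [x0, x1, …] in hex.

  t0: 28 cf db 84 20 6e 56 15
  t1: 20 6c 6e 7b 56 9a 15 db
  t2: 20 a0 6c ba 6e 8e 7b a2
  t3: 6e 8e 7b a2 20 a0 6c ba

RES = [ 0x6e  0x8e  0x7b  0xa2  0x20  0xa0  0x6c  0xba ]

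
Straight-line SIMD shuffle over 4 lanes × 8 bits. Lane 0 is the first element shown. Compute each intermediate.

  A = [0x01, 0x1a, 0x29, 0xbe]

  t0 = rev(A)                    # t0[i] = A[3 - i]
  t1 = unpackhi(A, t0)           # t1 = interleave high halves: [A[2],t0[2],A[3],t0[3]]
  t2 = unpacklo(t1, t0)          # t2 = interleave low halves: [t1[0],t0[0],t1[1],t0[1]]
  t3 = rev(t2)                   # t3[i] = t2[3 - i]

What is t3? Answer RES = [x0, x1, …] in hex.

  t0: be 29 1a 01
  t1: 29 1a be 01
  t2: 29 be 1a 29
  t3: 29 1a be 29

RES = [ 0x29  0x1a  0xbe  0x29 ]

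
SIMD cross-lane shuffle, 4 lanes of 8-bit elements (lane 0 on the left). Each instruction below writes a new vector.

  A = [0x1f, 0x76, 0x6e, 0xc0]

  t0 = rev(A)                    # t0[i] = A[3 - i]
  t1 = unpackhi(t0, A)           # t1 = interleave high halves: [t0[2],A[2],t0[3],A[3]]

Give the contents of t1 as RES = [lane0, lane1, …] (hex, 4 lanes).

  t0: c0 6e 76 1f
  t1: 76 6e 1f c0

RES = [0x76, 0x6e, 0x1f, 0xc0]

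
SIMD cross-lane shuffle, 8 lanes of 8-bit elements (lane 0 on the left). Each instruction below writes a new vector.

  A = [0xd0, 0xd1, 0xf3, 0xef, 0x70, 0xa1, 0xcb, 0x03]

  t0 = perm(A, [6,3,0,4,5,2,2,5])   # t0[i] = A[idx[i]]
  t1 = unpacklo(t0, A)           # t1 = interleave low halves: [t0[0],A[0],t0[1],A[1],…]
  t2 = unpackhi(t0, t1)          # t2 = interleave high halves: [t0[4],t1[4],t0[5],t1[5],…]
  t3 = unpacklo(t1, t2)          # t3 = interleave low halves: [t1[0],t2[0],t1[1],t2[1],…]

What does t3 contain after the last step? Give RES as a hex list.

→ t0 |cb|ef|d0|70|a1|f3|f3|a1|
→ t1 |cb|d0|ef|d1|d0|f3|70|ef|
→ t2 |a1|d0|f3|f3|f3|70|a1|ef|
→ t3 |cb|a1|d0|d0|ef|f3|d1|f3|

RES = [ 0xcb  0xa1  0xd0  0xd0  0xef  0xf3  0xd1  0xf3 ]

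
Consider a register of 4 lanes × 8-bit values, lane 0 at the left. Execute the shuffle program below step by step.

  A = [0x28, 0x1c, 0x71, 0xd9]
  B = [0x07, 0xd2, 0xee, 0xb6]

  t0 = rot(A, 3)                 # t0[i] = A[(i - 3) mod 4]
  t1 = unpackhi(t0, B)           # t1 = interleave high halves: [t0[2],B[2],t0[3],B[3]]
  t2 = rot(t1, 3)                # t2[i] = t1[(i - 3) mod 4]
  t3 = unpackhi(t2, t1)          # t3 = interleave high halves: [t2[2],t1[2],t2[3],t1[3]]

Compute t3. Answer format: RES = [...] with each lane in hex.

→ t0 |1c|71|d9|28|
→ t1 |d9|ee|28|b6|
→ t2 |ee|28|b6|d9|
→ t3 |b6|28|d9|b6|

RES = [ 0xb6  0x28  0xd9  0xb6 ]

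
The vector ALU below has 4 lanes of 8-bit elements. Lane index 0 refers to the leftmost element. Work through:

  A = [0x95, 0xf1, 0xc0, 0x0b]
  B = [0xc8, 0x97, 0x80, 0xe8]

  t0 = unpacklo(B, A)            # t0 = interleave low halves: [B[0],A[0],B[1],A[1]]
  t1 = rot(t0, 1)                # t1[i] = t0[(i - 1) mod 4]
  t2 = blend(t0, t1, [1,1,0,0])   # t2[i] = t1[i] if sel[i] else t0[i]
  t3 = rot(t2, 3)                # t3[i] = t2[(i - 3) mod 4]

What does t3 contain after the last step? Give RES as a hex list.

  t0: c8 95 97 f1
  t1: f1 c8 95 97
  t2: f1 c8 97 f1
  t3: c8 97 f1 f1

RES = [0xc8, 0x97, 0xf1, 0xf1]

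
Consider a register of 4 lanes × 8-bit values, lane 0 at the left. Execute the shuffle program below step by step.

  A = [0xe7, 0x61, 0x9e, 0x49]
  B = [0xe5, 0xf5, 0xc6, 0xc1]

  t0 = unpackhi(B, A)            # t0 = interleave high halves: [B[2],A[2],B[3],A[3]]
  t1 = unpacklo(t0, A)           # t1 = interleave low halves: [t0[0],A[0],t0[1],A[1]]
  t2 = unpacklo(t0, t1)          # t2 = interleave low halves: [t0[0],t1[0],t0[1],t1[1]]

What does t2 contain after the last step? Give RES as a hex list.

RES = [ 0xc6  0xc6  0x9e  0xe7 ]

  t0: c6 9e c1 49
  t1: c6 e7 9e 61
  t2: c6 c6 9e e7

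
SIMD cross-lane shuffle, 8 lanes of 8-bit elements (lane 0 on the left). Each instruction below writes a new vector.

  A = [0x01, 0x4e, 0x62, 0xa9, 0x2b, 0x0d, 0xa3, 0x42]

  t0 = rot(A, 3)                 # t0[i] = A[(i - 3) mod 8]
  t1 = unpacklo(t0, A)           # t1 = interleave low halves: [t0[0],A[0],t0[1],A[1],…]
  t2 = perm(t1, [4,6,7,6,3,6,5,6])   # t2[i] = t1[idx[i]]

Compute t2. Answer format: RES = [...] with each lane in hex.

RES = [0x42, 0x01, 0xa9, 0x01, 0x4e, 0x01, 0x62, 0x01]

  t0: 0d a3 42 01 4e 62 a9 2b
  t1: 0d 01 a3 4e 42 62 01 a9
  t2: 42 01 a9 01 4e 01 62 01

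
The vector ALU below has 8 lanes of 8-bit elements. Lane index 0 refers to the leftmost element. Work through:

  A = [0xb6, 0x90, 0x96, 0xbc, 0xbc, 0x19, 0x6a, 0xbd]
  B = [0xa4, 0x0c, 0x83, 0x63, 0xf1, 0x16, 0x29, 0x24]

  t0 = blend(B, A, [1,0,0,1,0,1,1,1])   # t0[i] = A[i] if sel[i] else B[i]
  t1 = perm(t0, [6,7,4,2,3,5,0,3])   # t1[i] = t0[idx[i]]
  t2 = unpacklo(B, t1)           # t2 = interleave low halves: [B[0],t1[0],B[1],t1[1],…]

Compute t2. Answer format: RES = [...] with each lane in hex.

t0 = [0xb6, 0x0c, 0x83, 0xbc, 0xf1, 0x19, 0x6a, 0xbd]
t1 = [0x6a, 0xbd, 0xf1, 0x83, 0xbc, 0x19, 0xb6, 0xbc]
t2 = [0xa4, 0x6a, 0x0c, 0xbd, 0x83, 0xf1, 0x63, 0x83]

RES = [ 0xa4  0x6a  0x0c  0xbd  0x83  0xf1  0x63  0x83 ]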